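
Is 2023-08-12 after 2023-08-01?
Yes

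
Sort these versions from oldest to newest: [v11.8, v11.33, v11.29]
[v11.8, v11.29, v11.33]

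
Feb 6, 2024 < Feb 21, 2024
True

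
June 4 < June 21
True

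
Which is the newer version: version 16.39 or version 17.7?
version 17.7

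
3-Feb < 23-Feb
True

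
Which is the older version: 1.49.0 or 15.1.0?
1.49.0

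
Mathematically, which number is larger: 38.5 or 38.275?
38.5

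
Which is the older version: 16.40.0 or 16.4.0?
16.4.0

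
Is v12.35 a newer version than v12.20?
Yes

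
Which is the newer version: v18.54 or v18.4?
v18.54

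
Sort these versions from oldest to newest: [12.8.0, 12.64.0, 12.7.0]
[12.7.0, 12.8.0, 12.64.0]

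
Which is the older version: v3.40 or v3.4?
v3.4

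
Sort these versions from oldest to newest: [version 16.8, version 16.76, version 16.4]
[version 16.4, version 16.8, version 16.76]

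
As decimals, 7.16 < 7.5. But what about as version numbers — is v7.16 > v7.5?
True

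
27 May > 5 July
False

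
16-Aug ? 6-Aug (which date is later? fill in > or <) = >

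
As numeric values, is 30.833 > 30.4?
True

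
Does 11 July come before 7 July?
No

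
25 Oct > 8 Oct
True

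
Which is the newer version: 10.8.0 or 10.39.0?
10.39.0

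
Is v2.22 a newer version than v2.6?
Yes. Version numbers are compared segment by segment as integers, not as decimals: minor version 22 > 6, so v2.22 > v2.6 (even though the decimal 2.22 < 2.6).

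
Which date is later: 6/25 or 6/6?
6/25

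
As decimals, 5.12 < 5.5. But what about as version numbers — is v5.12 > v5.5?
True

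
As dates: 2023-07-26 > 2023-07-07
True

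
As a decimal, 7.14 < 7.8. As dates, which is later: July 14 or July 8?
July 14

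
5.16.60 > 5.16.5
True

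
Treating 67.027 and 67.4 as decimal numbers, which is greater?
67.4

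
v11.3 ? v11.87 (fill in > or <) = <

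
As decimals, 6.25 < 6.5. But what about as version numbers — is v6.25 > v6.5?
True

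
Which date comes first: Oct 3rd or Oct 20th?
Oct 3rd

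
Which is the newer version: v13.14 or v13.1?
v13.14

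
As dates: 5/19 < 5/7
False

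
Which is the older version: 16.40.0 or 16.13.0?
16.13.0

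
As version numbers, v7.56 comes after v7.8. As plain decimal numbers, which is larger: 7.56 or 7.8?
7.8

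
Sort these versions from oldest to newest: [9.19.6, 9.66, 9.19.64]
[9.19.6, 9.19.64, 9.66]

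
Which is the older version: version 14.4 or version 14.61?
version 14.4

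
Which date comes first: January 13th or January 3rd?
January 3rd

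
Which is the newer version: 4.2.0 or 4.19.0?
4.19.0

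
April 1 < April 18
True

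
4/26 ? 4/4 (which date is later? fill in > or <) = >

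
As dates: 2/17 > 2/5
True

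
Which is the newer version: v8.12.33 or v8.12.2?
v8.12.33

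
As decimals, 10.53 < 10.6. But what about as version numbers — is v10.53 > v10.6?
True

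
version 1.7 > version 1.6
True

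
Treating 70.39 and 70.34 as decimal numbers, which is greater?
70.39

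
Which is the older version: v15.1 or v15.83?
v15.1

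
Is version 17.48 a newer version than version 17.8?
Yes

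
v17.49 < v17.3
False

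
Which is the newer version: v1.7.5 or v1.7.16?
v1.7.16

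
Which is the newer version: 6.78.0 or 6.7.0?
6.78.0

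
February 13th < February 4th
False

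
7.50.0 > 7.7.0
True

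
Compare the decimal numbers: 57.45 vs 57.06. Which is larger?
57.45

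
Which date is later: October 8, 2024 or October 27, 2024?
October 27, 2024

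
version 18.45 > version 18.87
False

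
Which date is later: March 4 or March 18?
March 18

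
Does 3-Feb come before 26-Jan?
No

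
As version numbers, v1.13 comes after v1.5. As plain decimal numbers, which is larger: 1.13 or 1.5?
1.5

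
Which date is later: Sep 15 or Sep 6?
Sep 15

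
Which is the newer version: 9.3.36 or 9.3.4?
9.3.36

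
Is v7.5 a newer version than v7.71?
No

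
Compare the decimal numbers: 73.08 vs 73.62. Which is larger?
73.62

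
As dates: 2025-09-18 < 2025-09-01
False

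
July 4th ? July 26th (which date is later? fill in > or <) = <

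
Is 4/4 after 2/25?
Yes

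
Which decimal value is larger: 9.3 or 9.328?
9.328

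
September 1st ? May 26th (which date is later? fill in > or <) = >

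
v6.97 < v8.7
True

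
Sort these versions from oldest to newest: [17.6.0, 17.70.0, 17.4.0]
[17.4.0, 17.6.0, 17.70.0]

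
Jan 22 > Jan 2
True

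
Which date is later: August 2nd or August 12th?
August 12th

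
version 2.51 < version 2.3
False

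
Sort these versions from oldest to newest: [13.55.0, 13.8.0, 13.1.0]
[13.1.0, 13.8.0, 13.55.0]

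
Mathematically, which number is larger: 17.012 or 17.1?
17.1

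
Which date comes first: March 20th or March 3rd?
March 3rd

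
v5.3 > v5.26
False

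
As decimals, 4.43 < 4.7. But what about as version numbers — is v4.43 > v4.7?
True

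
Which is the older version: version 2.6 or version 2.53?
version 2.6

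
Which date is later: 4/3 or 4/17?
4/17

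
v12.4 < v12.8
True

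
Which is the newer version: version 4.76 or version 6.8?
version 6.8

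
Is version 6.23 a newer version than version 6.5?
Yes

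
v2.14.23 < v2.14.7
False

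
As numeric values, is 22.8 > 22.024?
True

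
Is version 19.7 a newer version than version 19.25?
No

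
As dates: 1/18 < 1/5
False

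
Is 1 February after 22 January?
Yes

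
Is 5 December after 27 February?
Yes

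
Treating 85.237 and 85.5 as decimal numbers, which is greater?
85.5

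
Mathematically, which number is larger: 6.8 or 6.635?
6.8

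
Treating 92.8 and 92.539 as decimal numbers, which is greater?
92.8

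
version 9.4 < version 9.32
True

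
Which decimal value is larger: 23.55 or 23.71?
23.71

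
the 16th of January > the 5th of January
True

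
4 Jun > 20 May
True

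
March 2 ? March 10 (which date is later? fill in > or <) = <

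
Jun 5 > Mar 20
True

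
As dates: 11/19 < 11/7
False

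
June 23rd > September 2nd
False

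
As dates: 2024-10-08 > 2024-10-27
False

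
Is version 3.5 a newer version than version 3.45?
No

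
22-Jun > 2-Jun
True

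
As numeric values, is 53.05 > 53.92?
False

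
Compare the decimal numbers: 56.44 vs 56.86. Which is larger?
56.86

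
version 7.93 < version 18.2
True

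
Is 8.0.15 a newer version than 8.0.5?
Yes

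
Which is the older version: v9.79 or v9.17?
v9.17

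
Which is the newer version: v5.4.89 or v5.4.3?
v5.4.89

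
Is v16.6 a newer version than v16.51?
No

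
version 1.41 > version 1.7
True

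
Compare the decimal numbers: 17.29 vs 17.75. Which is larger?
17.75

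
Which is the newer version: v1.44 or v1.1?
v1.44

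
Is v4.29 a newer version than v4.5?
Yes. Version numbers are compared segment by segment as integers, not as decimals: minor version 29 > 5, so v4.29 > v4.5 (even though the decimal 4.29 < 4.5).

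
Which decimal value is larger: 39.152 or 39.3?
39.3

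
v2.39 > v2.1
True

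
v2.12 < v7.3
True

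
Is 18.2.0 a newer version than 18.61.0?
No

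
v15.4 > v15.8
False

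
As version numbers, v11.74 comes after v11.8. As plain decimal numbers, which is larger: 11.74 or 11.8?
11.8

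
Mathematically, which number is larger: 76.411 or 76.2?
76.411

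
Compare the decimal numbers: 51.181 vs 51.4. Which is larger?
51.4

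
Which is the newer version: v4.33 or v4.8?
v4.33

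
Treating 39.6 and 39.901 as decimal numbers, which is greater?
39.901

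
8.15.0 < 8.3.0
False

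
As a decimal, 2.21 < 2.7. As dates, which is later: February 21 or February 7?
February 21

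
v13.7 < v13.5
False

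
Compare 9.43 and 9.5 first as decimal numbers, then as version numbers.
As decimals: 9.43 < 9.5. As versions: v9.43 > v9.5 (minor version 43 > 5).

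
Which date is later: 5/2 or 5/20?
5/20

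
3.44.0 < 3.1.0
False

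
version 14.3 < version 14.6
True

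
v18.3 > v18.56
False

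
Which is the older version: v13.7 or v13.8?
v13.7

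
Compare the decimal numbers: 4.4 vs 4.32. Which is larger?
4.4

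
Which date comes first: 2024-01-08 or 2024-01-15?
2024-01-08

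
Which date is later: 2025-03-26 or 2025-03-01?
2025-03-26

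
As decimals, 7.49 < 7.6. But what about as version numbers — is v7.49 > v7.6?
True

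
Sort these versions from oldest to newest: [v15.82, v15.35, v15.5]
[v15.5, v15.35, v15.82]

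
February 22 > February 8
True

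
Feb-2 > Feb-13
False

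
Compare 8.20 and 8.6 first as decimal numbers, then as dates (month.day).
As decimals: 8.20 < 8.6. As dates: 8/20 is later than 8/6 (day 20 > day 6).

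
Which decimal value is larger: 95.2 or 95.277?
95.277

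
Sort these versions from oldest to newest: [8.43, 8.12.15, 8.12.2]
[8.12.2, 8.12.15, 8.43]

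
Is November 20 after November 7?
Yes. Day 20 comes after day 7 in November — this is a date comparison, not a decimal one (the decimal 11.20 would be smaller than 11.7).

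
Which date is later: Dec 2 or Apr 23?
Dec 2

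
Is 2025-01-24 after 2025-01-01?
Yes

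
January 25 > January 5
True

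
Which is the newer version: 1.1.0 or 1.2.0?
1.2.0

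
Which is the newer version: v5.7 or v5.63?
v5.63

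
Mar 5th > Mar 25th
False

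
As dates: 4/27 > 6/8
False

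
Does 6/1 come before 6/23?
Yes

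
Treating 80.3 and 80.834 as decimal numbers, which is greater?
80.834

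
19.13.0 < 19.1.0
False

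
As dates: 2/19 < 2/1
False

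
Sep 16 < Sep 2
False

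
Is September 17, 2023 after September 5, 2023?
Yes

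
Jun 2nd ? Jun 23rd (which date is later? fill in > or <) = <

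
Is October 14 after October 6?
Yes. Day 14 comes after day 6 in October — this is a date comparison, not a decimal one (the decimal 10.14 would be smaller than 10.6).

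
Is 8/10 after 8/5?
Yes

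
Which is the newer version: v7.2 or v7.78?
v7.78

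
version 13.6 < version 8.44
False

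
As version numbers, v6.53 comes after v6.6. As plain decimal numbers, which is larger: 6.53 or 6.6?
6.6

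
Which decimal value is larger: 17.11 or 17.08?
17.11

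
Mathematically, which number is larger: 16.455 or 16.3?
16.455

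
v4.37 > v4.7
True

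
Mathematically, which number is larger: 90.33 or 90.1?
90.33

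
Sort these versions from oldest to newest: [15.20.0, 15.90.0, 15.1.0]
[15.1.0, 15.20.0, 15.90.0]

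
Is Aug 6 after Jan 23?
Yes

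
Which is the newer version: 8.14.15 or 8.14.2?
8.14.15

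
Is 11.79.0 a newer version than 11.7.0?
Yes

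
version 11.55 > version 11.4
True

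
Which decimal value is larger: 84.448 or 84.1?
84.448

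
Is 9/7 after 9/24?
No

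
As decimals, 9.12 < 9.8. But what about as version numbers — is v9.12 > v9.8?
True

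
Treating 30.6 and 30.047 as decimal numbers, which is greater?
30.6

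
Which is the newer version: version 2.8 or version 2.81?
version 2.81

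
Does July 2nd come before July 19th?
Yes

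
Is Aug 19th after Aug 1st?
Yes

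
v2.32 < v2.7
False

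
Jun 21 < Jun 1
False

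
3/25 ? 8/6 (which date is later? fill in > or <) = <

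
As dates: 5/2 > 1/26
True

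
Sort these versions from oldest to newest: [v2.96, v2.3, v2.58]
[v2.3, v2.58, v2.96]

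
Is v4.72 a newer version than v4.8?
Yes. Version numbers are compared segment by segment as integers, not as decimals: minor version 72 > 8, so v4.72 > v4.8 (even though the decimal 4.72 < 4.8).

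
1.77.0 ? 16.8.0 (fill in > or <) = <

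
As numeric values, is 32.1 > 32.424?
False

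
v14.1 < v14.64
True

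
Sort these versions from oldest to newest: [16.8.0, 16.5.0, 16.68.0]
[16.5.0, 16.8.0, 16.68.0]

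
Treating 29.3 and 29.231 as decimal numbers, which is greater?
29.3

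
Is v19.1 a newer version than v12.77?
Yes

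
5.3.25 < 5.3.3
False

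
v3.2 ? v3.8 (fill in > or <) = <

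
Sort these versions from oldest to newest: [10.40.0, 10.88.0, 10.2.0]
[10.2.0, 10.40.0, 10.88.0]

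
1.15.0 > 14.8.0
False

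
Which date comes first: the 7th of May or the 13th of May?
the 7th of May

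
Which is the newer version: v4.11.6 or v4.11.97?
v4.11.97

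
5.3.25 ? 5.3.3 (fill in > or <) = >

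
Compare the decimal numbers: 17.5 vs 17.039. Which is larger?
17.5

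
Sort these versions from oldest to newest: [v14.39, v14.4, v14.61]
[v14.4, v14.39, v14.61]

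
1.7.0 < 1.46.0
True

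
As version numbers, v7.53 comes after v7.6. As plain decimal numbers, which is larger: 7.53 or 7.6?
7.6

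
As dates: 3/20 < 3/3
False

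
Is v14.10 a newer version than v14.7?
Yes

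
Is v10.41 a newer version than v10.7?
Yes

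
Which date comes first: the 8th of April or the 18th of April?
the 8th of April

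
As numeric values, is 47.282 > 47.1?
True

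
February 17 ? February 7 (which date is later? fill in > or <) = >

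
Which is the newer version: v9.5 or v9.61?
v9.61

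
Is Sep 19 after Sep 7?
Yes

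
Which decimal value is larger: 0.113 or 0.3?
0.3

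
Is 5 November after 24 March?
Yes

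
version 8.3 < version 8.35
True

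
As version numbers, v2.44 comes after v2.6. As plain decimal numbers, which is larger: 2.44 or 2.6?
2.6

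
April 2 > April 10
False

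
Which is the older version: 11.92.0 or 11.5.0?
11.5.0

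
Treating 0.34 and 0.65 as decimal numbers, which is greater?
0.65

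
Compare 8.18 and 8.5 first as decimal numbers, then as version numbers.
As decimals: 8.18 < 8.5. As versions: v8.18 > v8.5 (minor version 18 > 5).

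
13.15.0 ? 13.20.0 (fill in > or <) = <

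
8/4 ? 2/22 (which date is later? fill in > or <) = >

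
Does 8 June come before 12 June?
Yes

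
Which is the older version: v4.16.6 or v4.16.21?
v4.16.6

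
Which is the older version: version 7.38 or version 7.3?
version 7.3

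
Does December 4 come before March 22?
No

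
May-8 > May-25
False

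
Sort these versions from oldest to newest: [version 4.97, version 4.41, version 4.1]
[version 4.1, version 4.41, version 4.97]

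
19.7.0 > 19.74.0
False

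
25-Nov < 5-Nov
False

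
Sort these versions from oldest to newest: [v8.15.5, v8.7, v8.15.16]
[v8.7, v8.15.5, v8.15.16]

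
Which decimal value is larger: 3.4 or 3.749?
3.749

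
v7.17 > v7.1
True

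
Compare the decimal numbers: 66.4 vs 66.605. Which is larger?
66.605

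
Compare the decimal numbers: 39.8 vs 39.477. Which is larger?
39.8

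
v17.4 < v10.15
False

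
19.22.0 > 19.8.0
True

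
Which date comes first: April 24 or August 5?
April 24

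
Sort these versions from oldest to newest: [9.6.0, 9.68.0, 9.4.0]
[9.4.0, 9.6.0, 9.68.0]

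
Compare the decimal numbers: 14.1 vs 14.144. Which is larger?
14.144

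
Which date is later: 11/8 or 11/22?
11/22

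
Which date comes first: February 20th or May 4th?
February 20th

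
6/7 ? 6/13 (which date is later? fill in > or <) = <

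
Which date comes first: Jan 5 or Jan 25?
Jan 5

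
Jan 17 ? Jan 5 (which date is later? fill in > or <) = >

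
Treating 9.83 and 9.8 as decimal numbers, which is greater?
9.83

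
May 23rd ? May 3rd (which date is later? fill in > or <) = >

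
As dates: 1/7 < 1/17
True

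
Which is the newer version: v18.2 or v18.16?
v18.16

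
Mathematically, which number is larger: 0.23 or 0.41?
0.41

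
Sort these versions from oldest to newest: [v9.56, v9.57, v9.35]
[v9.35, v9.56, v9.57]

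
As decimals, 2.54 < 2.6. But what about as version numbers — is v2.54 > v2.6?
True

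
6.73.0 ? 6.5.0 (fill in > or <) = >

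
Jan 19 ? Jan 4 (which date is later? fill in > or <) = >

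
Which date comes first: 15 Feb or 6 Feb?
6 Feb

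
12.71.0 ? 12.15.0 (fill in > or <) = >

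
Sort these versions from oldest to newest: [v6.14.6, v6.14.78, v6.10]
[v6.10, v6.14.6, v6.14.78]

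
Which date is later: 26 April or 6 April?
26 April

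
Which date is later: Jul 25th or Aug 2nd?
Aug 2nd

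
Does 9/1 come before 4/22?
No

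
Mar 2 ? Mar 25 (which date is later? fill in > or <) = <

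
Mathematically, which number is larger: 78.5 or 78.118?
78.5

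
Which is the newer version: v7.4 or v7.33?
v7.33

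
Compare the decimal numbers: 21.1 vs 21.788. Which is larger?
21.788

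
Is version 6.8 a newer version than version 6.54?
No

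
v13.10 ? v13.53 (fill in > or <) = <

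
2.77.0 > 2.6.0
True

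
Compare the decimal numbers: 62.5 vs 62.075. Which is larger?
62.5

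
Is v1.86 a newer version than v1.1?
Yes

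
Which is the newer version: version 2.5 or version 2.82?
version 2.82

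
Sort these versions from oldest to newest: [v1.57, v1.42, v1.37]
[v1.37, v1.42, v1.57]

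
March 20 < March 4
False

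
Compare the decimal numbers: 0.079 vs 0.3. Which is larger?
0.3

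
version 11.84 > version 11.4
True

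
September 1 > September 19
False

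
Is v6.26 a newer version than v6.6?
Yes. Version numbers are compared segment by segment as integers, not as decimals: minor version 26 > 6, so v6.26 > v6.6 (even though the decimal 6.26 < 6.6).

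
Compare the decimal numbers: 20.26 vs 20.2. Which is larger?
20.26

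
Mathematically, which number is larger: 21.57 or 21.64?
21.64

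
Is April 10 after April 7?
Yes. Day 10 comes after day 7 in April — this is a date comparison, not a decimal one (the decimal 4.10 would be smaller than 4.7).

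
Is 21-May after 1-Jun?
No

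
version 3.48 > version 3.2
True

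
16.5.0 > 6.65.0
True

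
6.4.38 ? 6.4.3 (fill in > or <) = >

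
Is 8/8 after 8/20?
No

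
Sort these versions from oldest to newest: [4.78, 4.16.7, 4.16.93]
[4.16.7, 4.16.93, 4.78]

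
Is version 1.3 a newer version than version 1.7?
No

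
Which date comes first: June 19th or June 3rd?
June 3rd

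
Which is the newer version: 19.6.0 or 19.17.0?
19.17.0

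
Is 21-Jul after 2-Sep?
No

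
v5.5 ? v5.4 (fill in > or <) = >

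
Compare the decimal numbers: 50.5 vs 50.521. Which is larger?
50.521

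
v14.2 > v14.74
False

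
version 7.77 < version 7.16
False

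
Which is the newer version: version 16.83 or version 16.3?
version 16.83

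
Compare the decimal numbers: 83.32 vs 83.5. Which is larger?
83.5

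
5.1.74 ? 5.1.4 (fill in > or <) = >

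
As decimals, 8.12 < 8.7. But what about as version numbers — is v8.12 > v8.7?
True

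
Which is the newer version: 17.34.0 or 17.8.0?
17.34.0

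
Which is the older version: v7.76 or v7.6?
v7.6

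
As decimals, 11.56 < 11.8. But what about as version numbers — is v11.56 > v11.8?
True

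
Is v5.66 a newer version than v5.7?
Yes. Version numbers are compared segment by segment as integers, not as decimals: minor version 66 > 7, so v5.66 > v5.7 (even though the decimal 5.66 < 5.7).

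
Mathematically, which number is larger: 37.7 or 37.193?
37.7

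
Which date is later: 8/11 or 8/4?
8/11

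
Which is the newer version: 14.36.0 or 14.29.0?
14.36.0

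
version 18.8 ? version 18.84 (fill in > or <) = <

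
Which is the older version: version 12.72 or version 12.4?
version 12.4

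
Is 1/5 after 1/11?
No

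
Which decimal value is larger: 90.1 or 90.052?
90.1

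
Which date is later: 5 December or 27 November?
5 December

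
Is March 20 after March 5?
Yes. Day 20 comes after day 5 in March — this is a date comparison, not a decimal one (the decimal 3.20 would be smaller than 3.5).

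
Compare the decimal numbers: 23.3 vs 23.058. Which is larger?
23.3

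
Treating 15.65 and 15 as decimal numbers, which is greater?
15.65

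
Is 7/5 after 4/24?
Yes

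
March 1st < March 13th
True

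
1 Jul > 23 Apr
True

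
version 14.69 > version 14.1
True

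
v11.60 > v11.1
True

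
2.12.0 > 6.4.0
False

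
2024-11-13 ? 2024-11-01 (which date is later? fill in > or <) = >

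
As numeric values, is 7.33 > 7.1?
True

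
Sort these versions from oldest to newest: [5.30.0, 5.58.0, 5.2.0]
[5.2.0, 5.30.0, 5.58.0]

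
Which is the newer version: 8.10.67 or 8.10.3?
8.10.67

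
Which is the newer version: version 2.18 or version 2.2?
version 2.18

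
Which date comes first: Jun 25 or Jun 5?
Jun 5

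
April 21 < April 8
False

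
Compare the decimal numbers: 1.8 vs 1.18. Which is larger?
1.8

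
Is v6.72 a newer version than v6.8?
Yes. Version numbers are compared segment by segment as integers, not as decimals: minor version 72 > 8, so v6.72 > v6.8 (even though the decimal 6.72 < 6.8).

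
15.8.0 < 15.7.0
False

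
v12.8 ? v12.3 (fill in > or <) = >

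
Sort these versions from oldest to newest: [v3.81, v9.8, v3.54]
[v3.54, v3.81, v9.8]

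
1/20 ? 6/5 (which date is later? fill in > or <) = <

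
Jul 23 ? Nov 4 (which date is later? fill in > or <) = <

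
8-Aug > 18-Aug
False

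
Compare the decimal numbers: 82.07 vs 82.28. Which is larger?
82.28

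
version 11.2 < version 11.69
True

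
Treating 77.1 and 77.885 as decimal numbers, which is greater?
77.885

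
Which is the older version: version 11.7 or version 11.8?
version 11.7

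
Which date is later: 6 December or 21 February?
6 December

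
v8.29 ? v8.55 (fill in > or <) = <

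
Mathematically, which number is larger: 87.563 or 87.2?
87.563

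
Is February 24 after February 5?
Yes. Day 24 comes after day 5 in February — this is a date comparison, not a decimal one (the decimal 2.24 would be smaller than 2.5).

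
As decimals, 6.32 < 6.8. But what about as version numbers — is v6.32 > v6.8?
True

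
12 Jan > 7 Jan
True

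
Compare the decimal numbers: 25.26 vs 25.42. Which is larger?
25.42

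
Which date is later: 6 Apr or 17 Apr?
17 Apr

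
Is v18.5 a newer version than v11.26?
Yes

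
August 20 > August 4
True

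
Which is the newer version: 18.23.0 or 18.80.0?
18.80.0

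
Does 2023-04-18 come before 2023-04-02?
No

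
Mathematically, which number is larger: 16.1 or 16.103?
16.103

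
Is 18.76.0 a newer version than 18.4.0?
Yes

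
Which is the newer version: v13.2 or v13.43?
v13.43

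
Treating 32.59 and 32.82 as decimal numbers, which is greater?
32.82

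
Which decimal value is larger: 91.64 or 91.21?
91.64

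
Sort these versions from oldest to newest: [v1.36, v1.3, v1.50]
[v1.3, v1.36, v1.50]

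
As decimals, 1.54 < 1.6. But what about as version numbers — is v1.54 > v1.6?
True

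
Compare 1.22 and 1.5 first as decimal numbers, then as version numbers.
As decimals: 1.22 < 1.5. As versions: v1.22 > v1.5 (minor version 22 > 5).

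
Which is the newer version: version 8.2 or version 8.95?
version 8.95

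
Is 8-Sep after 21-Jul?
Yes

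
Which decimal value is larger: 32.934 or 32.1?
32.934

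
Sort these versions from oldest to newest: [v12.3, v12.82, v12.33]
[v12.3, v12.33, v12.82]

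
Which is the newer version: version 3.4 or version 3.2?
version 3.4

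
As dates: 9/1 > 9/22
False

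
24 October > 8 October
True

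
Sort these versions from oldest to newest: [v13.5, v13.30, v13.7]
[v13.5, v13.7, v13.30]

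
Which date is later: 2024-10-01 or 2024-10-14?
2024-10-14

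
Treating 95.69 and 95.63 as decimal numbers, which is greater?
95.69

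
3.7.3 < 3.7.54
True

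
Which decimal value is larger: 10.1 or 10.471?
10.471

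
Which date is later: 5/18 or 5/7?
5/18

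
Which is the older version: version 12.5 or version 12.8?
version 12.5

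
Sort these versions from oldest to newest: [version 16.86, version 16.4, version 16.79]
[version 16.4, version 16.79, version 16.86]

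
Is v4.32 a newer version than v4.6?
Yes. Version numbers are compared segment by segment as integers, not as decimals: minor version 32 > 6, so v4.32 > v4.6 (even though the decimal 4.32 < 4.6).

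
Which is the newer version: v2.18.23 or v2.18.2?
v2.18.23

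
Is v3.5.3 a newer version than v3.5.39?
No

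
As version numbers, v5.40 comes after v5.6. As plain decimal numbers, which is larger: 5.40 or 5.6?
5.6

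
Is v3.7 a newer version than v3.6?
Yes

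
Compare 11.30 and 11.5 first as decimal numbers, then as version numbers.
As decimals: 11.30 < 11.5. As versions: v11.30 > v11.5 (minor version 30 > 5).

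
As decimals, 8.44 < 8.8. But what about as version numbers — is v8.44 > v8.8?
True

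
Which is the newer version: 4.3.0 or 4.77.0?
4.77.0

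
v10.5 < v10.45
True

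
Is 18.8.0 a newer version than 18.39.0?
No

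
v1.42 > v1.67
False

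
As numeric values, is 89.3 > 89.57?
False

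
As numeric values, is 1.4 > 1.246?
True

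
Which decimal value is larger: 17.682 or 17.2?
17.682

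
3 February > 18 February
False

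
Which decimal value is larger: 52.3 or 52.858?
52.858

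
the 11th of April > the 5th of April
True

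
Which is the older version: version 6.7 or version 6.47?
version 6.7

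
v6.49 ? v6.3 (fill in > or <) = >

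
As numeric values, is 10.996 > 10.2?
True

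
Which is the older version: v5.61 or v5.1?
v5.1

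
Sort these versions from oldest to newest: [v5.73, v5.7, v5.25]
[v5.7, v5.25, v5.73]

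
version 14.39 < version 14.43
True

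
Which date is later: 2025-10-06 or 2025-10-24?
2025-10-24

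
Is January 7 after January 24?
No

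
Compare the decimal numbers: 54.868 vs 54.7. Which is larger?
54.868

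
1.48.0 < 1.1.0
False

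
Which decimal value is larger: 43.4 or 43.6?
43.6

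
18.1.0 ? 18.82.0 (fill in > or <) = <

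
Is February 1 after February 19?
No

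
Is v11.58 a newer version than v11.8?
Yes. Version numbers are compared segment by segment as integers, not as decimals: minor version 58 > 8, so v11.58 > v11.8 (even though the decimal 11.58 < 11.8).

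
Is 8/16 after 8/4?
Yes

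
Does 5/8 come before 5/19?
Yes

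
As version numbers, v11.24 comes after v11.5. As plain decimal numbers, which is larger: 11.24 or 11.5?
11.5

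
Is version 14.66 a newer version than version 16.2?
No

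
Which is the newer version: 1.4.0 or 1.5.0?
1.5.0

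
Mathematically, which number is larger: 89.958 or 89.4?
89.958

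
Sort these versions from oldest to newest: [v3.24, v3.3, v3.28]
[v3.3, v3.24, v3.28]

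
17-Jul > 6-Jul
True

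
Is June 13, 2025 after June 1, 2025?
Yes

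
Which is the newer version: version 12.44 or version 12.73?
version 12.73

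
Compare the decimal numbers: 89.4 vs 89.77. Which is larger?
89.77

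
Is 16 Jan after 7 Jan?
Yes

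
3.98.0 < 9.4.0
True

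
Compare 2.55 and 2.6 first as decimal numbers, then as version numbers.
As decimals: 2.55 < 2.6. As versions: v2.55 > v2.6 (minor version 55 > 6).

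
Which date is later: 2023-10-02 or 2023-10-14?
2023-10-14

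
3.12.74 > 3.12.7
True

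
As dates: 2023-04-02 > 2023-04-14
False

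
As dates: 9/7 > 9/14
False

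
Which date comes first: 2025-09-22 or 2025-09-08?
2025-09-08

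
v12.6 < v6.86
False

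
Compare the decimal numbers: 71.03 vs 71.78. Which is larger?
71.78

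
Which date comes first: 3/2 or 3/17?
3/2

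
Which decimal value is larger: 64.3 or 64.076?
64.3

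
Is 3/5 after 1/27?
Yes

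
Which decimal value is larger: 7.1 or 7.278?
7.278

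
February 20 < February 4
False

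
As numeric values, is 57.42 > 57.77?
False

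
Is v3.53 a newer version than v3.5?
Yes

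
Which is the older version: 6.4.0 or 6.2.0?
6.2.0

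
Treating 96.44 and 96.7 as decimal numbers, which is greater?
96.7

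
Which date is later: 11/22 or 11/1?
11/22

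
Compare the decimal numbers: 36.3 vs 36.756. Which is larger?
36.756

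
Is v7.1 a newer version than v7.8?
No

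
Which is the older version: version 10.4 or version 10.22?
version 10.4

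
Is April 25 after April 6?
Yes. Day 25 comes after day 6 in April — this is a date comparison, not a decimal one (the decimal 4.25 would be smaller than 4.6).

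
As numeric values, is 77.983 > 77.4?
True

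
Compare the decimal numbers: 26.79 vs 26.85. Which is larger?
26.85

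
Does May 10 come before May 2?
No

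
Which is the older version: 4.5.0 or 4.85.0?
4.5.0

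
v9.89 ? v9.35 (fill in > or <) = >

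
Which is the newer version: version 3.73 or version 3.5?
version 3.73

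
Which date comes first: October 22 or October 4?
October 4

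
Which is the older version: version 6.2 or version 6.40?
version 6.2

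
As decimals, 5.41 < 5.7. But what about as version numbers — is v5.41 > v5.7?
True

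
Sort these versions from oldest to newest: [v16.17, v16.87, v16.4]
[v16.4, v16.17, v16.87]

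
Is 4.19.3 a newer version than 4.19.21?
No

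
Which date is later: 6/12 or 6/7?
6/12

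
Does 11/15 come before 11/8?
No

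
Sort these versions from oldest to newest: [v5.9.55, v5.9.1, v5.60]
[v5.9.1, v5.9.55, v5.60]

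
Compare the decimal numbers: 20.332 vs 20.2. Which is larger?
20.332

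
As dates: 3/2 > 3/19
False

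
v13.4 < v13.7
True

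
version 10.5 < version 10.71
True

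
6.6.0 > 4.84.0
True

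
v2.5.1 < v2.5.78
True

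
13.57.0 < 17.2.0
True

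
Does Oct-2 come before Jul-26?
No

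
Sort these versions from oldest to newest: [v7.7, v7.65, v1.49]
[v1.49, v7.7, v7.65]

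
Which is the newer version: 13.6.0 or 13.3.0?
13.6.0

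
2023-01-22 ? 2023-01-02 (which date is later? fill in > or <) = >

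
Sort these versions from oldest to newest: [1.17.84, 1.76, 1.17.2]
[1.17.2, 1.17.84, 1.76]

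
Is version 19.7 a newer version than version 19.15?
No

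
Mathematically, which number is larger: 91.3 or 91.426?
91.426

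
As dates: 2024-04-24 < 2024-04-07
False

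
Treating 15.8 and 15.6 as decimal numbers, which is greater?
15.8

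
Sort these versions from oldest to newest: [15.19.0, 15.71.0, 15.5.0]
[15.5.0, 15.19.0, 15.71.0]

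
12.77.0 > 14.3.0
False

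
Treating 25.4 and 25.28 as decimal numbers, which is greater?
25.4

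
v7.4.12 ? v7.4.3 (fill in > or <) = >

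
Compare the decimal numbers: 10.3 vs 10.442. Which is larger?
10.442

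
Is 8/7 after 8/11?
No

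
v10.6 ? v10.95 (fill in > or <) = <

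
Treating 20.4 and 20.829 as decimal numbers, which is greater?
20.829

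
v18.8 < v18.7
False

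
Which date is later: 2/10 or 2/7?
2/10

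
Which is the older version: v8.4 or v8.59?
v8.4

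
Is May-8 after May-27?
No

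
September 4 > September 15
False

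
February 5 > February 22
False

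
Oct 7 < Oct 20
True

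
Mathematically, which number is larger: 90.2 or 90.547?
90.547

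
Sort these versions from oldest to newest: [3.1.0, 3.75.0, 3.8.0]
[3.1.0, 3.8.0, 3.75.0]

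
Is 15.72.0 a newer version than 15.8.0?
Yes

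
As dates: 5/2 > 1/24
True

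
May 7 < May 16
True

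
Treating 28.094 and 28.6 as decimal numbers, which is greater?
28.6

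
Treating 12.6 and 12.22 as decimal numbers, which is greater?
12.6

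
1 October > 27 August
True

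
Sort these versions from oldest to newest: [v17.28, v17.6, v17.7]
[v17.6, v17.7, v17.28]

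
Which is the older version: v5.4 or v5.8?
v5.4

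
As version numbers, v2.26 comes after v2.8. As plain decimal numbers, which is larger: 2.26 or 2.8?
2.8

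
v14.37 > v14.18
True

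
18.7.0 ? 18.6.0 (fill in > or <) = >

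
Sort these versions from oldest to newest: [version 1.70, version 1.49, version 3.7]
[version 1.49, version 1.70, version 3.7]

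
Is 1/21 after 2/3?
No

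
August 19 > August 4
True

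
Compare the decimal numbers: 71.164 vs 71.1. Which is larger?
71.164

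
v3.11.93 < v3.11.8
False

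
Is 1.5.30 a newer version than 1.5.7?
Yes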